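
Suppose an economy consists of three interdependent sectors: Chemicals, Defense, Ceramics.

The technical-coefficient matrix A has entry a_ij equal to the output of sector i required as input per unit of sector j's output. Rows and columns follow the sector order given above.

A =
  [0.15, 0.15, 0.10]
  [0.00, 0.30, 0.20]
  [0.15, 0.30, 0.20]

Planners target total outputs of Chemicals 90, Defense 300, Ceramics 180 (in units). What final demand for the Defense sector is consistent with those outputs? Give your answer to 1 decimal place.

d_2 = 174.0

I − A =
  [   0.85    -0.15    -0.10]
  [   0.00     0.70    -0.20]
  [  -0.15    -0.30     0.80]
d = (I − A) x:
  d_1 = (+0.85)·90 + (-0.15)·300 + (-0.10)·180 = 13.5
  d_2 = (+0.00)·90 + (+0.70)·300 + (-0.20)·180 = 174.0
  d_3 = (-0.15)·90 + (-0.30)·300 + (+0.80)·180 = 40.5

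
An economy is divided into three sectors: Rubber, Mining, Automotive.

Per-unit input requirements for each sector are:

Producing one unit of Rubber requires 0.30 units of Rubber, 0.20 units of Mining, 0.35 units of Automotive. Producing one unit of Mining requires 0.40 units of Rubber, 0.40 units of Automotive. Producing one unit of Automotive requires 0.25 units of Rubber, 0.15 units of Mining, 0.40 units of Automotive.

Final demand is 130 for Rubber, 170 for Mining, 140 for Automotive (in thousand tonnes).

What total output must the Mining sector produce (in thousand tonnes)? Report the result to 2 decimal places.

x_2 = 499.50

I − A =
  [   0.70    -0.40    -0.25]
  [  -0.20     1.00    -0.15]
  [  -0.35    -0.40     0.60]
Cofactors of I−A, C_ij = (−1)^(i+j)·(minor ij) (rows/columns in the sector order above):
  C_11 = (1.00)(0.60) − (-0.15)(-0.40) = 0.5400
  C_12 = −[(-0.20)(0.60) − (-0.15)(-0.35)] = 0.1725
  C_13 = (-0.20)(-0.40) − (1.00)(-0.35) = 0.4300
  C_21 = −[(-0.40)(0.60) − (-0.25)(-0.40)] = 0.3400
  C_22 = (0.70)(0.60) − (-0.25)(-0.35) = 0.3325
  C_23 = −[(0.70)(-0.40) − (-0.40)(-0.35)] = 0.4200
  C_31 = (-0.40)(-0.15) − (-0.25)(1.00) = 0.3100
  C_32 = −[(0.70)(-0.15) − (-0.25)(-0.20)] = 0.1550
  C_33 = (0.70)(1.00) − (-0.40)(-0.20) = 0.6200
det(I−A) = Σ_j (I−A)_1j·C_1j = (0.70)(0.5400) + (-0.40)(0.1725) + (-0.25)(0.4300) = 0.2015
adj(I−A) = Cᵀ =
  [ 0.5400   0.3400   0.3100]
  [ 0.1725   0.3325   0.1550]
  [ 0.4300   0.4200   0.6200]
(I − A)⁻¹ = adj(I−A) / det(I−A) ≈
  [   2.6799     1.6873     1.5385]
  [   0.8561     1.6501     0.7692]
  [   2.1340     2.0844     3.0769]
x = (I − A)⁻¹ d = adj(I−A)·d / det(I−A), with det(I−A) = 0.2015:
  x_1 = (0.5400·130 + 0.3400·170 + 0.3100·140) / 0.2015 = 171.40 / 0.2015 ≈ 850.62
  x_2 = (0.1725·130 + 0.3325·170 + 0.1550·140) / 0.2015 = 100.65 / 0.2015 ≈ 499.50
  x_3 = (0.4300·130 + 0.4200·170 + 0.6200·140) / 0.2015 = 214.10 / 0.2015 ≈ 1062.53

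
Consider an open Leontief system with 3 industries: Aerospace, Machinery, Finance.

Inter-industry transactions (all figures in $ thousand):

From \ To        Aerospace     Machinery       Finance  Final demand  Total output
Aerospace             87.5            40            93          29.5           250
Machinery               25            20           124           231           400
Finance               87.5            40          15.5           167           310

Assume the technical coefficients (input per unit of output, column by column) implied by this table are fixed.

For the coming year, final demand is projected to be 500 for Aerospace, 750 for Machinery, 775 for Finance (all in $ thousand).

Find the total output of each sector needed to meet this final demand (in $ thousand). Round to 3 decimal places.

x_1 = 1788.489, x_2 = 1672.806, x_3 = 1650.791

Technical coefficients a_ij = z_ij / X_j:
  a_11 = 87.5/250 = 0.35, a_21 = 25/250 = 0.10, a_31 = 87.5/250 = 0.35
  a_12 = 40/400 = 0.10, a_22 = 20/400 = 0.05, a_32 = 40/400 = 0.10
  a_13 = 93/310 = 0.30, a_23 = 124/310 = 0.40, a_33 = 15.5/310 = 0.05
I − A =
  [   0.65    -0.10    -0.30]
  [  -0.10     0.95    -0.40]
  [  -0.35    -0.10     0.95]
Cofactors of I−A, C_ij = (−1)^(i+j)·(minor ij) (rows/columns in the sector order above):
  C_11 = (0.95)(0.95) − (-0.40)(-0.10) = 0.8625
  C_12 = −[(-0.10)(0.95) − (-0.40)(-0.35)] = 0.2350
  C_13 = (-0.10)(-0.10) − (0.95)(-0.35) = 0.3425
  C_21 = −[(-0.10)(0.95) − (-0.30)(-0.10)] = 0.1250
  C_22 = (0.65)(0.95) − (-0.30)(-0.35) = 0.5125
  C_23 = −[(0.65)(-0.10) − (-0.10)(-0.35)] = 0.1000
  C_31 = (-0.10)(-0.40) − (-0.30)(0.95) = 0.3250
  C_32 = −[(0.65)(-0.40) − (-0.30)(-0.10)] = 0.2900
  C_33 = (0.65)(0.95) − (-0.10)(-0.10) = 0.6075
det(I−A) = Σ_j (I−A)_1j·C_1j = (0.65)(0.8625) + (-0.10)(0.2350) + (-0.30)(0.3425) = 0.434375
adj(I−A) = Cᵀ =
  [ 0.8625   0.1250   0.3250]
  [ 0.2350   0.5125   0.2900]
  [ 0.3425   0.1000   0.6075]
(I − A)⁻¹ = adj(I−A) / det(I−A) ≈
  [   1.9856     0.2878     0.7482]
  [   0.5410     1.1799     0.6676]
  [   0.7885     0.2302     1.3986]
x = (I − A)⁻¹ d = adj(I−A)·d / det(I−A), with det(I−A) = 0.434375:
  x_1 = (0.8625·500 + 0.1250·750 + 0.3250·775) / 0.434375 = 776.875 / 0.434375 ≈ 1788.489
  x_2 = (0.2350·500 + 0.5125·750 + 0.2900·775) / 0.434375 = 726.625 / 0.434375 ≈ 1672.806
  x_3 = (0.3425·500 + 0.1000·750 + 0.6075·775) / 0.434375 = 717.0625 / 0.434375 ≈ 1650.791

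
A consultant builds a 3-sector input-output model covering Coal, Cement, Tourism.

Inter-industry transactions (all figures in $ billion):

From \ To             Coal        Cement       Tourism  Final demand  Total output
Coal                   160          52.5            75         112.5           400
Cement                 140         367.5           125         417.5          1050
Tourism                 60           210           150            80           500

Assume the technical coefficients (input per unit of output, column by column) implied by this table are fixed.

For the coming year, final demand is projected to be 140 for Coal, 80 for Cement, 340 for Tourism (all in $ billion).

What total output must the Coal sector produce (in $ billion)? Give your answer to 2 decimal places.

x_1 = 487.36

Technical coefficients a_ij = z_ij / X_j:
  a_11 = 160/400 = 0.40, a_21 = 140/400 = 0.35, a_31 = 60/400 = 0.15
  a_12 = 52.5/1050 = 0.05, a_22 = 367.5/1050 = 0.35, a_32 = 210/1050 = 0.20
  a_13 = 75/500 = 0.15, a_23 = 125/500 = 0.25, a_33 = 150/500 = 0.30
I − A =
  [   0.60    -0.05    -0.15]
  [  -0.35     0.65    -0.25]
  [  -0.15    -0.20     0.70]
Cofactors of I−A, C_ij = (−1)^(i+j)·(minor ij) (rows/columns in the sector order above):
  C_11 = (0.65)(0.70) − (-0.25)(-0.20) = 0.4050
  C_12 = −[(-0.35)(0.70) − (-0.25)(-0.15)] = 0.2825
  C_13 = (-0.35)(-0.20) − (0.65)(-0.15) = 0.1675
  C_21 = −[(-0.05)(0.70) − (-0.15)(-0.20)] = 0.0650
  C_22 = (0.60)(0.70) − (-0.15)(-0.15) = 0.3975
  C_23 = −[(0.60)(-0.20) − (-0.05)(-0.15)] = 0.1275
  C_31 = (-0.05)(-0.25) − (-0.15)(0.65) = 0.1100
  C_32 = −[(0.60)(-0.25) − (-0.15)(-0.35)] = 0.2025
  C_33 = (0.60)(0.65) − (-0.05)(-0.35) = 0.3725
det(I−A) = Σ_j (I−A)_1j·C_1j = (0.60)(0.4050) + (-0.05)(0.2825) + (-0.15)(0.1675) = 0.20375
adj(I−A) = Cᵀ =
  [ 0.4050   0.0650   0.1100]
  [ 0.2825   0.3975   0.2025]
  [ 0.1675   0.1275   0.3725]
(I − A)⁻¹ = adj(I−A) / det(I−A) ≈
  [   1.9877     0.3190     0.5399]
  [   1.3865     1.9509     0.9939]
  [   0.8221     0.6258     1.8282]
x = (I − A)⁻¹ d = adj(I−A)·d / det(I−A), with det(I−A) = 0.20375:
  x_1 = (0.4050·140 + 0.0650·80 + 0.1100·340) / 0.20375 = 99.30 / 0.20375 ≈ 487.36
  x_2 = (0.2825·140 + 0.3975·80 + 0.2025·340) / 0.20375 = 140.20 / 0.20375 ≈ 688.10
  x_3 = (0.1675·140 + 0.1275·80 + 0.3725·340) / 0.20375 = 160.30 / 0.20375 ≈ 786.75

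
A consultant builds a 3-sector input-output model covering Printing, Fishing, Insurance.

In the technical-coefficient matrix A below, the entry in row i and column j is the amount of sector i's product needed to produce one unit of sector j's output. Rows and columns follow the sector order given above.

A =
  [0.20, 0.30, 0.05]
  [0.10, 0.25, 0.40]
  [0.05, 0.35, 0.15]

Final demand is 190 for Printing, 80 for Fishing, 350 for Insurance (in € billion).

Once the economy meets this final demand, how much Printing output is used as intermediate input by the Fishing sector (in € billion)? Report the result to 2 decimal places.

z_12 = 155.34

I − A =
  [   0.80    -0.30    -0.05]
  [  -0.10     0.75    -0.40]
  [  -0.05    -0.35     0.85]
Cofactors of I−A, C_ij = (−1)^(i+j)·(minor ij) (rows/columns in the sector order above):
  C_11 = (0.75)(0.85) − (-0.40)(-0.35) = 0.4975
  C_12 = −[(-0.10)(0.85) − (-0.40)(-0.05)] = 0.1050
  C_13 = (-0.10)(-0.35) − (0.75)(-0.05) = 0.0725
  C_21 = −[(-0.30)(0.85) − (-0.05)(-0.35)] = 0.2725
  C_22 = (0.80)(0.85) − (-0.05)(-0.05) = 0.6775
  C_23 = −[(0.80)(-0.35) − (-0.30)(-0.05)] = 0.2950
  C_31 = (-0.30)(-0.40) − (-0.05)(0.75) = 0.1575
  C_32 = −[(0.80)(-0.40) − (-0.05)(-0.10)] = 0.3250
  C_33 = (0.80)(0.75) − (-0.30)(-0.10) = 0.5700
det(I−A) = Σ_j (I−A)_1j·C_1j = (0.80)(0.4975) + (-0.30)(0.1050) + (-0.05)(0.0725) = 0.362875
adj(I−A) = Cᵀ =
  [ 0.4975   0.2725   0.1575]
  [ 0.1050   0.6775   0.3250]
  [ 0.0725   0.2950   0.5700]
(I − A)⁻¹ = adj(I−A) / det(I−A) ≈
  [   1.3710     0.7509     0.4340]
  [   0.2894     1.8670     0.8956]
  [   0.1998     0.8130     1.5708]
First solve x = (I − A)⁻¹ d = adj(I−A)·d / det(I−A); in particular x_2 = (0.1050·190 + 0.6775·80 + 0.3250·350) / 0.362875 = 187.90 / 0.362875 ≈ 517.8092.
Intermediate flow from 1 to 2: z_12 = a_12 · x_2 = 0.30 × 187.90 / 0.362875 = 56.37 / 0.362875 ≈ 155.34.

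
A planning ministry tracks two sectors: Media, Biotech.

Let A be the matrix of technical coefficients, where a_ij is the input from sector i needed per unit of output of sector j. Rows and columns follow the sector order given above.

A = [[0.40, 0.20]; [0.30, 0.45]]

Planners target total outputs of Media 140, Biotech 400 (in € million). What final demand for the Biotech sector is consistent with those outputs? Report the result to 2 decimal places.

I − A =
  [   0.60    -0.20]
  [  -0.30     0.55]
d = (I − A) x:
  d_M = (+0.60)·140 + (-0.20)·400 = 4.00
  d_B = (-0.30)·140 + (+0.55)·400 = 178.00

d_B = 178.00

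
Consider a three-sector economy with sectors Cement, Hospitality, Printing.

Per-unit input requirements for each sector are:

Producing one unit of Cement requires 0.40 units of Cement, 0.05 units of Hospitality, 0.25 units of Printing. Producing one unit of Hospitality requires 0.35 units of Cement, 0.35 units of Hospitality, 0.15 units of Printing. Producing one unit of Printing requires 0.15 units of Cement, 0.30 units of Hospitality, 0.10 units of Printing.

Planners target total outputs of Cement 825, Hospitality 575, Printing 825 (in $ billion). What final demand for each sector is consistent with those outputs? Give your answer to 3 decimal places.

I − A =
  [   0.60    -0.35    -0.15]
  [  -0.05     0.65    -0.30]
  [  -0.25    -0.15     0.90]
d = (I − A) x:
  d_1 = (+0.60)·825 + (-0.35)·575 + (-0.15)·825 = 170.000
  d_2 = (-0.05)·825 + (+0.65)·575 + (-0.30)·825 = 85.000
  d_3 = (-0.25)·825 + (-0.15)·575 + (+0.90)·825 = 450.000

d_1 = 170.000, d_2 = 85.000, d_3 = 450.000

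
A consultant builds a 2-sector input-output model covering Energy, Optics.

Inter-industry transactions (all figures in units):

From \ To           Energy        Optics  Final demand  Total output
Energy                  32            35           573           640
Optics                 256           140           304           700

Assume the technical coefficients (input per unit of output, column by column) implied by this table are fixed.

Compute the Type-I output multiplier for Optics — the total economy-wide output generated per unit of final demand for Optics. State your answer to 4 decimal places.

Technical coefficients a_ij = z_ij / X_j:
  a_EE = 32/640 = 0.05, a_OE = 256/640 = 0.40
  a_EO = 35/700 = 0.05, a_OO = 140/700 = 0.20
I − A =
  [   0.95    -0.05]
  [  -0.40     0.80]
det(I−A) = (0.95)(0.80) − (-0.05)(-0.40) = 0.7400
adj(I−A) = [[0.80, 0.05], [0.40, 0.95]]
(I − A)⁻¹ = adj(I−A) / det(I−A) ≈
  [   1.08108     0.06757]
  [   0.54054     1.28378]
The output multiplier for sector j is the column-j sum of the Leontief inverse (I − A)⁻¹ = adj(I−A) / det(I−A).
Column O of adj(I−A): (0.05, 0.95); det(I−A) = 0.7400.
m_O = (0.05 + 0.95) / 0.7400 = 1.00 / 0.7400 ≈ 1.3514.

m_O = 1.3514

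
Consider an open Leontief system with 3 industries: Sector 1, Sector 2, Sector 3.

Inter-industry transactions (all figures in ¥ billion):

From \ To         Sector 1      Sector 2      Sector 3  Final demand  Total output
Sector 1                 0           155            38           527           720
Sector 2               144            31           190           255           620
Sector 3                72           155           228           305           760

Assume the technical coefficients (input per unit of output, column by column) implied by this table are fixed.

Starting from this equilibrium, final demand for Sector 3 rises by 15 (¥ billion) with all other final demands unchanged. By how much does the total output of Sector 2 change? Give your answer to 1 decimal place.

Δx_2 = 7.0

Technical coefficients a_ij = z_ij / X_j:
  a_11 = 0/720 = 0.00, a_21 = 144/720 = 0.20, a_31 = 72/720 = 0.10
  a_12 = 155/620 = 0.25, a_22 = 31/620 = 0.05, a_32 = 155/620 = 0.25
  a_13 = 38/760 = 0.05, a_23 = 190/760 = 0.25, a_33 = 228/760 = 0.30
I − A =
  [   1.00    -0.25    -0.05]
  [  -0.20     0.95    -0.25]
  [  -0.10    -0.25     0.70]
Cofactors of I−A, C_ij = (−1)^(i+j)·(minor ij) (rows/columns in the sector order above):
  C_11 = (0.95)(0.70) − (-0.25)(-0.25) = 0.6025
  C_12 = −[(-0.20)(0.70) − (-0.25)(-0.10)] = 0.1650
  C_13 = (-0.20)(-0.25) − (0.95)(-0.10) = 0.1450
  C_21 = −[(-0.25)(0.70) − (-0.05)(-0.25)] = 0.1875
  C_22 = (1.00)(0.70) − (-0.05)(-0.10) = 0.6950
  C_23 = −[(1.00)(-0.25) − (-0.25)(-0.10)] = 0.2750
  C_31 = (-0.25)(-0.25) − (-0.05)(0.95) = 0.1100
  C_32 = −[(1.00)(-0.25) − (-0.05)(-0.20)] = 0.2600
  C_33 = (1.00)(0.95) − (-0.25)(-0.20) = 0.9000
det(I−A) = Σ_j (I−A)_1j·C_1j = (1.00)(0.6025) + (-0.25)(0.1650) + (-0.05)(0.1450) = 0.5540
adj(I−A) = Cᵀ =
  [ 0.6025   0.1875   0.1100]
  [ 0.1650   0.6950   0.2600]
  [ 0.1450   0.2750   0.9000]
(I − A)⁻¹ = adj(I−A) / det(I−A) ≈
  [   1.0875     0.3384     0.1986]
  [   0.2978     1.2545     0.4693]
  [   0.2617     0.4964     1.6245]
Δx = (I − A)⁻¹ Δd with Δd having +15 in the Sector 3 component and 0 elsewhere.
So Δx_2 = L_23 · (+15), where L_23 = adj(I−A)_23 / det(I−A) = 0.2600 / 0.5540.
Δx_2 = 0.2600 × (+15) / 0.5540 = 3.90 / 0.5540 ≈ 7.0.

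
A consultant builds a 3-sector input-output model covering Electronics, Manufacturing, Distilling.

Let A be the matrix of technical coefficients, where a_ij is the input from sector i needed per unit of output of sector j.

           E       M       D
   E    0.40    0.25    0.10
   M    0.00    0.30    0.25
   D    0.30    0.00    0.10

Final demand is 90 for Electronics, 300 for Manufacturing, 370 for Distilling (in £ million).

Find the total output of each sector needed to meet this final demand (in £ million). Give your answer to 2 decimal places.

I − A =
  [   0.60    -0.25    -0.10]
  [   0.00     0.70    -0.25]
  [  -0.30     0.00     0.90]
Cofactors of I−A, C_ij = (−1)^(i+j)·(minor ij) (rows/columns in the sector order above):
  C_11 = (0.70)(0.90) − (-0.25)(0.00) = 0.6300
  C_12 = −[(0.00)(0.90) − (-0.25)(-0.30)] = 0.0750
  C_13 = (0.00)(0.00) − (0.70)(-0.30) = 0.2100
  C_21 = −[(-0.25)(0.90) − (-0.10)(0.00)] = 0.2250
  C_22 = (0.60)(0.90) − (-0.10)(-0.30) = 0.5100
  C_23 = −[(0.60)(0.00) − (-0.25)(-0.30)] = 0.0750
  C_31 = (-0.25)(-0.25) − (-0.10)(0.70) = 0.1325
  C_32 = −[(0.60)(-0.25) − (-0.10)(0.00)] = 0.1500
  C_33 = (0.60)(0.70) − (-0.25)(0.00) = 0.4200
det(I−A) = Σ_j (I−A)_1j·C_1j = (0.60)(0.6300) + (-0.25)(0.0750) + (-0.10)(0.2100) = 0.33825
adj(I−A) = Cᵀ =
  [ 0.6300   0.2250   0.1325]
  [ 0.0750   0.5100   0.1500]
  [ 0.2100   0.0750   0.4200]
(I − A)⁻¹ = adj(I−A) / det(I−A) ≈
  [   1.8625     0.6652     0.3917]
  [   0.2217     1.5078     0.4435]
  [   0.6208     0.2217     1.2417]
x = (I − A)⁻¹ d = adj(I−A)·d / det(I−A), with det(I−A) = 0.33825:
  x_E = (0.6300·90 + 0.2250·300 + 0.1325·370) / 0.33825 = 173.225 / 0.33825 ≈ 512.12
  x_M = (0.0750·90 + 0.5100·300 + 0.1500·370) / 0.33825 = 215.25 / 0.33825 ≈ 636.36
  x_D = (0.2100·90 + 0.0750·300 + 0.4200·370) / 0.33825 = 196.80 / 0.33825 ≈ 581.82

x_E = 512.12, x_M = 636.36, x_D = 581.82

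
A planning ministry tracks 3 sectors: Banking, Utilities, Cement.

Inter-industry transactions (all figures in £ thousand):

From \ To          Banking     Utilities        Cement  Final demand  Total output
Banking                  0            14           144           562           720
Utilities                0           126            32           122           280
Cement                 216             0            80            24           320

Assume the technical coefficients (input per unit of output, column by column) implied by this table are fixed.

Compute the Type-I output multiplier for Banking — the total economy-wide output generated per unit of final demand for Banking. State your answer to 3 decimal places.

Technical coefficients a_ij = z_ij / X_j:
  a_11 = 0/720 = 0.00, a_21 = 0/720 = 0.00, a_31 = 216/720 = 0.30
  a_12 = 14/280 = 0.05, a_22 = 126/280 = 0.45, a_32 = 0/280 = 0.00
  a_13 = 144/320 = 0.45, a_23 = 32/320 = 0.10, a_33 = 80/320 = 0.25
I − A =
  [   1.00    -0.05    -0.45]
  [   0.00     0.55    -0.10]
  [  -0.30     0.00     0.75]
Cofactors of I−A, C_ij = (−1)^(i+j)·(minor ij) (rows/columns in the sector order above):
  C_11 = (0.55)(0.75) − (-0.10)(0.00) = 0.4125
  C_12 = −[(0.00)(0.75) − (-0.10)(-0.30)] = 0.0300
  C_13 = (0.00)(0.00) − (0.55)(-0.30) = 0.1650
  C_21 = −[(-0.05)(0.75) − (-0.45)(0.00)] = 0.0375
  C_22 = (1.00)(0.75) − (-0.45)(-0.30) = 0.6150
  C_23 = −[(1.00)(0.00) − (-0.05)(-0.30)] = 0.0150
  C_31 = (-0.05)(-0.10) − (-0.45)(0.55) = 0.2525
  C_32 = −[(1.00)(-0.10) − (-0.45)(0.00)] = 0.1000
  C_33 = (1.00)(0.55) − (-0.05)(0.00) = 0.5500
det(I−A) = Σ_j (I−A)_1j·C_1j = (1.00)(0.4125) + (-0.05)(0.0300) + (-0.45)(0.1650) = 0.33675
adj(I−A) = Cᵀ =
  [ 0.4125   0.0375   0.2525]
  [ 0.0300   0.6150   0.1000]
  [ 0.1650   0.0150   0.5500]
(I − A)⁻¹ = adj(I−A) / det(I−A) ≈
  [   1.2249     0.1114     0.7498]
  [   0.0891     1.8263     0.2970]
  [   0.4900     0.0445     1.6333]
The output multiplier for sector j is the column-j sum of the Leontief inverse (I − A)⁻¹ = adj(I−A) / det(I−A).
Column 1 of adj(I−A): (0.4125, 0.0300, 0.1650); det(I−A) = 0.33675.
m_1 = (0.4125 + 0.0300 + 0.1650) / 0.33675 = 0.6075 / 0.33675 ≈ 1.804.

m_1 = 1.804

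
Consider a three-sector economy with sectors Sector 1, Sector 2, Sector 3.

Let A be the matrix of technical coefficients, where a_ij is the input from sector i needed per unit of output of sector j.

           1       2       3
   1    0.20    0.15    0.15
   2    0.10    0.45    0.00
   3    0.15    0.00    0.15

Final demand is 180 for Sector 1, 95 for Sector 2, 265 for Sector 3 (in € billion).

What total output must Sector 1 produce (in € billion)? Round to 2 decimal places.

I − A =
  [   0.80    -0.15    -0.15]
  [  -0.10     0.55     0.00]
  [  -0.15     0.00     0.85]
Cofactors of I−A, C_ij = (−1)^(i+j)·(minor ij) (rows/columns in the sector order above):
  C_11 = (0.55)(0.85) − (0.00)(0.00) = 0.4675
  C_12 = −[(-0.10)(0.85) − (0.00)(-0.15)] = 0.0850
  C_13 = (-0.10)(0.00) − (0.55)(-0.15) = 0.0825
  C_21 = −[(-0.15)(0.85) − (-0.15)(0.00)] = 0.1275
  C_22 = (0.80)(0.85) − (-0.15)(-0.15) = 0.6575
  C_23 = −[(0.80)(0.00) − (-0.15)(-0.15)] = 0.0225
  C_31 = (-0.15)(0.00) − (-0.15)(0.55) = 0.0825
  C_32 = −[(0.80)(0.00) − (-0.15)(-0.10)] = 0.0150
  C_33 = (0.80)(0.55) − (-0.15)(-0.10) = 0.4250
det(I−A) = Σ_j (I−A)_1j·C_1j = (0.80)(0.4675) + (-0.15)(0.0850) + (-0.15)(0.0825) = 0.348875
adj(I−A) = Cᵀ =
  [ 0.4675   0.1275   0.0825]
  [ 0.0850   0.6575   0.0150]
  [ 0.0825   0.0225   0.4250]
(I − A)⁻¹ = adj(I−A) / det(I−A) ≈
  [   1.3400     0.3655     0.2365]
  [   0.2436     1.8846     0.0430]
  [   0.2365     0.0645     1.2182]
x = (I − A)⁻¹ d = adj(I−A)·d / det(I−A), with det(I−A) = 0.348875:
  x_1 = (0.4675·180 + 0.1275·95 + 0.0825·265) / 0.348875 = 118.125 / 0.348875 ≈ 338.59
  x_2 = (0.0850·180 + 0.6575·95 + 0.0150·265) / 0.348875 = 81.7375 / 0.348875 ≈ 234.29
  x_3 = (0.0825·180 + 0.0225·95 + 0.4250·265) / 0.348875 = 129.6125 / 0.348875 ≈ 371.52

x_1 = 338.59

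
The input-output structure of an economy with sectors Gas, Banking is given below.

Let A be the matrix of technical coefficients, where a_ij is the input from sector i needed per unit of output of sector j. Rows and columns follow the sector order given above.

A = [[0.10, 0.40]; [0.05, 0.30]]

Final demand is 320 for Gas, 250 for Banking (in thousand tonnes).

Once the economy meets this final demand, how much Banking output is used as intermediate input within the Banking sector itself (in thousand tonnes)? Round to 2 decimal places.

I − A =
  [   0.90    -0.40]
  [  -0.05     0.70]
det(I−A) = (0.90)(0.70) − (-0.40)(-0.05) = 0.6100
adj(I−A) = [[0.70, 0.40], [0.05, 0.90]]
(I − A)⁻¹ = adj(I−A) / det(I−A) ≈
  [   1.1475     0.6557]
  [   0.0820     1.4754]
First solve x = (I − A)⁻¹ d = adj(I−A)·d / det(I−A); in particular x_2 = (0.05·320 + 0.90·250) / 0.6100 = 241.00 / 0.6100 ≈ 395.0820.
Intermediate flow from 2 to 2: z_22 = a_22 · x_2 = 0.30 × 241.00 / 0.6100 = 72.30 / 0.6100 ≈ 118.52.

z_22 = 118.52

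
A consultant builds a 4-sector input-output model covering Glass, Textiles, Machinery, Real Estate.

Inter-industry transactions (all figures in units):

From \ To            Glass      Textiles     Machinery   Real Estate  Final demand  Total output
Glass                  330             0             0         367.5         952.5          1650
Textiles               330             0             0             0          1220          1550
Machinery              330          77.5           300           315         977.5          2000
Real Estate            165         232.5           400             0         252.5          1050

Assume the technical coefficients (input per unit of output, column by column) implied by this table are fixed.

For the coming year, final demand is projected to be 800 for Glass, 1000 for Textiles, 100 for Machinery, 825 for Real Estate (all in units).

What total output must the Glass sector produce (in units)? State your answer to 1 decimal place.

Technical coefficients a_ij = z_ij / X_j:
  a_11 = 330/1650 = 0.20, a_21 = 330/1650 = 0.20, a_31 = 330/1650 = 0.20, a_41 = 165/1650 = 0.10
  a_12 = 0/1550 = 0.00, a_22 = 0/1550 = 0.00, a_32 = 77.5/1550 = 0.05, a_42 = 232.5/1550 = 0.15
  a_13 = 0/2000 = 0.00, a_23 = 0/2000 = 0.00, a_33 = 300/2000 = 0.15, a_43 = 400/2000 = 0.20
  a_14 = 367.5/1050 = 0.35, a_24 = 0/1050 = 0.00, a_34 = 315/1050 = 0.30, a_44 = 0/1050 = 0.00
I − A =
  [   0.80     0.00     0.00    -0.35]
  [  -0.20     1.00     0.00     0.00]
  [  -0.20    -0.05     0.85    -0.30]
  [  -0.10    -0.15    -0.20     1.00]
Compute the cofactors C_ij = (−1)^(i+j)·(3×3 minor ij) of I−A; the adjugate is their transpose:
adj(I−A) = Cᵀ =
  [ 0.790000   0.048125   0.070000   0.297500]
  [ 0.158000   0.588250   0.014000   0.059500]
  [ 0.249000   0.084750   0.754500   0.313500]
  [ 0.152500   0.110000   0.160000   0.680000]
det(I−A) = Σ_j (I−A)_1j·C_1j = (0.80)(0.790000) + (0.00)(0.158000) + (0.00)(0.249000) + (-0.35)(0.152500) = 0.578625
(I − A)⁻¹ = adj(I−A) / det(I−A) ≈
  [   1.3653     0.0832     0.1210     0.5141]
  [   0.2731     1.0166     0.0242     0.1028]
  [   0.4303     0.1465     1.3040     0.5418]
  [   0.2636     0.1901     0.2765     1.1752]
x = (I − A)⁻¹ d = adj(I−A)·d / det(I−A), with det(I−A) = 0.578625:
  x_1 = (0.790000·800 + 0.048125·1000 + 0.070000·100 + 0.297500·825) / 0.578625 = 932.5625 / 0.578625 ≈ 1611.7
  x_2 = (0.158000·800 + 0.588250·1000 + 0.014000·100 + 0.059500·825) / 0.578625 = 765.1375 / 0.578625 ≈ 1322.3
  x_3 = (0.249000·800 + 0.084750·1000 + 0.754500·100 + 0.313500·825) / 0.578625 = 618.0375 / 0.578625 ≈ 1068.1
  x_4 = (0.152500·800 + 0.110000·1000 + 0.160000·100 + 0.680000·825) / 0.578625 = 809.00 / 0.578625 ≈ 1398.1

x_1 = 1611.7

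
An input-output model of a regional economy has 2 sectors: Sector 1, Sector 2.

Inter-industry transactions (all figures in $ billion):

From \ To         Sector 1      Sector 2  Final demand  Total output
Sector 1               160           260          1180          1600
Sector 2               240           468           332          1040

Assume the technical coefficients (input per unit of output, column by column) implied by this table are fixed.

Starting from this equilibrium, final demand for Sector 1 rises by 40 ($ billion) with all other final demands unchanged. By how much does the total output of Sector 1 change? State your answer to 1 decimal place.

Δx_1 = 48.1

Technical coefficients a_ij = z_ij / X_j:
  a_11 = 160/1600 = 0.10, a_21 = 240/1600 = 0.15
  a_12 = 260/1040 = 0.25, a_22 = 468/1040 = 0.45
I − A =
  [   0.90    -0.25]
  [  -0.15     0.55]
det(I−A) = (0.90)(0.55) − (-0.25)(-0.15) = 0.4575
adj(I−A) = [[0.55, 0.25], [0.15, 0.90]]
(I − A)⁻¹ = adj(I−A) / det(I−A) ≈
  [   1.2022     0.5464]
  [   0.3279     1.9672]
Δx = (I − A)⁻¹ Δd with Δd having +40 in the Sector 1 component and 0 elsewhere.
So Δx_1 = L_11 · (+40), where L_11 = adj(I−A)_11 / det(I−A) = 0.55 / 0.4575.
Δx_1 = 0.55 × (+40) / 0.4575 = 22.00 / 0.4575 ≈ 48.1.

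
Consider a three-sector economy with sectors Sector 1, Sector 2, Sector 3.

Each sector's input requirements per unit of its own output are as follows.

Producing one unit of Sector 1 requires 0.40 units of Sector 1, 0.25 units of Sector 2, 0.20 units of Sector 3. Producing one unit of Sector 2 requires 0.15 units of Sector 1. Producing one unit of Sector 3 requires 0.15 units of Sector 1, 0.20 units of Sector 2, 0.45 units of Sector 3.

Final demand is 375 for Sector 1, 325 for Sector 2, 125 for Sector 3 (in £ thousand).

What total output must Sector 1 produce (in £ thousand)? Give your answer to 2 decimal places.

I − A =
  [   0.60    -0.15    -0.15]
  [  -0.25     1.00    -0.20]
  [  -0.20     0.00     0.55]
Cofactors of I−A, C_ij = (−1)^(i+j)·(minor ij) (rows/columns in the sector order above):
  C_11 = (1.00)(0.55) − (-0.20)(0.00) = 0.5500
  C_12 = −[(-0.25)(0.55) − (-0.20)(-0.20)] = 0.1775
  C_13 = (-0.25)(0.00) − (1.00)(-0.20) = 0.2000
  C_21 = −[(-0.15)(0.55) − (-0.15)(0.00)] = 0.0825
  C_22 = (0.60)(0.55) − (-0.15)(-0.20) = 0.3000
  C_23 = −[(0.60)(0.00) − (-0.15)(-0.20)] = 0.0300
  C_31 = (-0.15)(-0.20) − (-0.15)(1.00) = 0.1800
  C_32 = −[(0.60)(-0.20) − (-0.15)(-0.25)] = 0.1575
  C_33 = (0.60)(1.00) − (-0.15)(-0.25) = 0.5625
det(I−A) = Σ_j (I−A)_1j·C_1j = (0.60)(0.5500) + (-0.15)(0.1775) + (-0.15)(0.2000) = 0.273375
adj(I−A) = Cᵀ =
  [ 0.5500   0.0825   0.1800]
  [ 0.1775   0.3000   0.1575]
  [ 0.2000   0.0300   0.5625]
(I − A)⁻¹ = adj(I−A) / det(I−A) ≈
  [   2.0119     0.3018     0.6584]
  [   0.6493     1.0974     0.5761]
  [   0.7316     0.1097     2.0576]
x = (I − A)⁻¹ d = adj(I−A)·d / det(I−A), with det(I−A) = 0.273375:
  x_1 = (0.5500·375 + 0.0825·325 + 0.1800·125) / 0.273375 = 255.5625 / 0.273375 ≈ 934.84
  x_2 = (0.1775·375 + 0.3000·325 + 0.1575·125) / 0.273375 = 183.75 / 0.273375 ≈ 672.15
  x_3 = (0.2000·375 + 0.0300·325 + 0.5625·125) / 0.273375 = 155.0625 / 0.273375 ≈ 567.22

x_1 = 934.84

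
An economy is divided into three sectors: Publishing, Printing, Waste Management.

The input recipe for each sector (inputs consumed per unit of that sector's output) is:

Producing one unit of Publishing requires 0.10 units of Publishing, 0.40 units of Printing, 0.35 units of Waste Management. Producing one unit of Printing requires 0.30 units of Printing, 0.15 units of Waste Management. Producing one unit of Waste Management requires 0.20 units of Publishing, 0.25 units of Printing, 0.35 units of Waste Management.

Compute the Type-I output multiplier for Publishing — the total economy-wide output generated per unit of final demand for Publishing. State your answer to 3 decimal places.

I − A =
  [   0.90     0.00    -0.20]
  [  -0.40     0.70    -0.25]
  [  -0.35    -0.15     0.65]
Cofactors of I−A, C_ij = (−1)^(i+j)·(minor ij) (rows/columns in the sector order above):
  C_11 = (0.70)(0.65) − (-0.25)(-0.15) = 0.4175
  C_12 = −[(-0.40)(0.65) − (-0.25)(-0.35)] = 0.3475
  C_13 = (-0.40)(-0.15) − (0.70)(-0.35) = 0.3050
  C_21 = −[(0.00)(0.65) − (-0.20)(-0.15)] = 0.0300
  C_22 = (0.90)(0.65) − (-0.20)(-0.35) = 0.5150
  C_23 = −[(0.90)(-0.15) − (0.00)(-0.35)] = 0.1350
  C_31 = (0.00)(-0.25) − (-0.20)(0.70) = 0.1400
  C_32 = −[(0.90)(-0.25) − (-0.20)(-0.40)] = 0.3050
  C_33 = (0.90)(0.70) − (0.00)(-0.40) = 0.6300
det(I−A) = Σ_j (I−A)_1j·C_1j = (0.90)(0.4175) + (0.00)(0.3475) + (-0.20)(0.3050) = 0.31475
adj(I−A) = Cᵀ =
  [ 0.4175   0.0300   0.1400]
  [ 0.3475   0.5150   0.3050]
  [ 0.3050   0.1350   0.6300]
(I − A)⁻¹ = adj(I−A) / det(I−A) ≈
  [   1.3264     0.0953     0.4448]
  [   1.1041     1.6362     0.9690]
  [   0.9690     0.4289     2.0016]
The output multiplier for sector j is the column-j sum of the Leontief inverse (I − A)⁻¹ = adj(I−A) / det(I−A).
Column 1 of adj(I−A): (0.4175, 0.3475, 0.3050); det(I−A) = 0.31475.
m_1 = (0.4175 + 0.3475 + 0.3050) / 0.31475 = 1.07 / 0.31475 ≈ 3.400.

m_1 = 3.400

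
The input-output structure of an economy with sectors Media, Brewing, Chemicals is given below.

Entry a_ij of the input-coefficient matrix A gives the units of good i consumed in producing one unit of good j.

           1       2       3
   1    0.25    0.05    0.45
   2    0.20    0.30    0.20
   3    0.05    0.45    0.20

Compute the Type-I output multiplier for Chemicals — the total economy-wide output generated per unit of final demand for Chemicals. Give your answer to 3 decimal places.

I − A =
  [   0.75    -0.05    -0.45]
  [  -0.20     0.70    -0.20]
  [  -0.05    -0.45     0.80]
Cofactors of I−A, C_ij = (−1)^(i+j)·(minor ij) (rows/columns in the sector order above):
  C_11 = (0.70)(0.80) − (-0.20)(-0.45) = 0.4700
  C_12 = −[(-0.20)(0.80) − (-0.20)(-0.05)] = 0.1700
  C_13 = (-0.20)(-0.45) − (0.70)(-0.05) = 0.1250
  C_21 = −[(-0.05)(0.80) − (-0.45)(-0.45)] = 0.2425
  C_22 = (0.75)(0.80) − (-0.45)(-0.05) = 0.5775
  C_23 = −[(0.75)(-0.45) − (-0.05)(-0.05)] = 0.3400
  C_31 = (-0.05)(-0.20) − (-0.45)(0.70) = 0.3250
  C_32 = −[(0.75)(-0.20) − (-0.45)(-0.20)] = 0.2400
  C_33 = (0.75)(0.70) − (-0.05)(-0.20) = 0.5150
det(I−A) = Σ_j (I−A)_1j·C_1j = (0.75)(0.4700) + (-0.05)(0.1700) + (-0.45)(0.1250) = 0.28775
adj(I−A) = Cᵀ =
  [ 0.4700   0.2425   0.3250]
  [ 0.1700   0.5775   0.2400]
  [ 0.1250   0.3400   0.5150]
(I − A)⁻¹ = adj(I−A) / det(I−A) ≈
  [   1.6334     0.8427     1.1295]
  [   0.5908     2.0070     0.8341]
  [   0.4344     1.1816     1.7897]
The output multiplier for sector j is the column-j sum of the Leontief inverse (I − A)⁻¹ = adj(I−A) / det(I−A).
Column 3 of adj(I−A): (0.3250, 0.2400, 0.5150); det(I−A) = 0.28775.
m_3 = (0.3250 + 0.2400 + 0.5150) / 0.28775 = 1.08 / 0.28775 ≈ 3.753.

m_3 = 3.753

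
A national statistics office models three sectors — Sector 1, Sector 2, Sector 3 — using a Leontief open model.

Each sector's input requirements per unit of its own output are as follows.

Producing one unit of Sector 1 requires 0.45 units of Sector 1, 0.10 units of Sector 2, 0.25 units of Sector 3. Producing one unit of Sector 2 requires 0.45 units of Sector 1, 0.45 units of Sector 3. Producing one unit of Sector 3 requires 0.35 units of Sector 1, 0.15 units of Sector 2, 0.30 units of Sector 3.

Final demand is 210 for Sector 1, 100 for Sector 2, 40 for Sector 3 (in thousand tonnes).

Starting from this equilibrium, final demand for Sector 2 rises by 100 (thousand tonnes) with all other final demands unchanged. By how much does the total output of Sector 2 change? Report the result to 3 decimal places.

I − A =
  [   0.55    -0.45    -0.35]
  [  -0.10     1.00    -0.15]
  [  -0.25    -0.45     0.70]
Cofactors of I−A, C_ij = (−1)^(i+j)·(minor ij) (rows/columns in the sector order above):
  C_11 = (1.00)(0.70) − (-0.15)(-0.45) = 0.6325
  C_12 = −[(-0.10)(0.70) − (-0.15)(-0.25)] = 0.1075
  C_13 = (-0.10)(-0.45) − (1.00)(-0.25) = 0.2950
  C_21 = −[(-0.45)(0.70) − (-0.35)(-0.45)] = 0.4725
  C_22 = (0.55)(0.70) − (-0.35)(-0.25) = 0.2975
  C_23 = −[(0.55)(-0.45) − (-0.45)(-0.25)] = 0.3600
  C_31 = (-0.45)(-0.15) − (-0.35)(1.00) = 0.4175
  C_32 = −[(0.55)(-0.15) − (-0.35)(-0.10)] = 0.1175
  C_33 = (0.55)(1.00) − (-0.45)(-0.10) = 0.5050
det(I−A) = Σ_j (I−A)_1j·C_1j = (0.55)(0.6325) + (-0.45)(0.1075) + (-0.35)(0.2950) = 0.19625
adj(I−A) = Cᵀ =
  [ 0.6325   0.4725   0.4175]
  [ 0.1075   0.2975   0.1175]
  [ 0.2950   0.3600   0.5050]
(I − A)⁻¹ = adj(I−A) / det(I−A) ≈
  [   3.2229     2.4076     2.1274]
  [   0.5478     1.5159     0.5987]
  [   1.5032     1.8344     2.5732]
Δx = (I − A)⁻¹ Δd with Δd having +100 in the Sector 2 component and 0 elsewhere.
So Δx_2 = L_22 · (+100), where L_22 = adj(I−A)_22 / det(I−A) = 0.2975 / 0.19625.
Δx_2 = 0.2975 × (+100) / 0.19625 = 29.75 / 0.19625 ≈ 151.592.

Δx_2 = 151.592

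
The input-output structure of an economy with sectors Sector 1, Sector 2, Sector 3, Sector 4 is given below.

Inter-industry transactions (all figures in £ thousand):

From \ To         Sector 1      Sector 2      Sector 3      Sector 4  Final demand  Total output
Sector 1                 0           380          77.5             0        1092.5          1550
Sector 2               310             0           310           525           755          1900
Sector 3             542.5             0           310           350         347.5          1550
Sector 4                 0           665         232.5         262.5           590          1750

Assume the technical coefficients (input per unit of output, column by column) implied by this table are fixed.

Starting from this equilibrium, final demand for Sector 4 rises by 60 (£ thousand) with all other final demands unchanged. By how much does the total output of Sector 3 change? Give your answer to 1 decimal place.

Δx_3 = 25.7

Technical coefficients a_ij = z_ij / X_j:
  a_11 = 0/1550 = 0.00, a_21 = 310/1550 = 0.20, a_31 = 542.5/1550 = 0.35, a_41 = 0/1550 = 0.00
  a_12 = 380/1900 = 0.20, a_22 = 0/1900 = 0.00, a_32 = 0/1900 = 0.00, a_42 = 665/1900 = 0.35
  a_13 = 77.5/1550 = 0.05, a_23 = 310/1550 = 0.20, a_33 = 310/1550 = 0.20, a_43 = 232.5/1550 = 0.15
  a_14 = 0/1750 = 0.00, a_24 = 525/1750 = 0.30, a_34 = 350/1750 = 0.20, a_44 = 262.5/1750 = 0.15
I − A =
  [   1.00    -0.20    -0.05     0.00]
  [  -0.20     1.00    -0.20    -0.30]
  [  -0.35     0.00     0.80    -0.20]
  [   0.00    -0.35    -0.15     0.85]
Compute the cofactors C_ij = (−1)^(i+j)·(3×3 minor ij) of I−A; the adjugate is their transpose:
adj(I−A) = Cᵀ =
  [ 0.552000   0.133500   0.080250   0.066000]
  [ 0.205250   0.635125   0.223500   0.276750]
  [ 0.274750   0.129500   0.711000   0.213000]
  [ 0.133000   0.284375   0.217500   0.736500]
det(I−A) = Σ_j (I−A)_1j·C_1j = (1.00)(0.552000) + (-0.20)(0.205250) + (-0.05)(0.274750) + (0.00)(0.133000) = 0.4972125
(I − A)⁻¹ = adj(I−A) / det(I−A) ≈
  [   1.1102     0.2685     0.1614     0.1327]
  [   0.4128     1.2774     0.4495     0.5566]
  [   0.5526     0.2605     1.4300     0.4284]
  [   0.2675     0.5719     0.4374     1.4813]
Δx = (I − A)⁻¹ Δd with Δd having +60 in the Sector 4 component and 0 elsewhere.
So Δx_3 = L_34 · (+60), where L_34 = adj(I−A)_34 / det(I−A) = 0.213000 / 0.4972125.
Δx_3 = 0.213000 × (+60) / 0.4972125 = 12.78 / 0.4972125 ≈ 25.7.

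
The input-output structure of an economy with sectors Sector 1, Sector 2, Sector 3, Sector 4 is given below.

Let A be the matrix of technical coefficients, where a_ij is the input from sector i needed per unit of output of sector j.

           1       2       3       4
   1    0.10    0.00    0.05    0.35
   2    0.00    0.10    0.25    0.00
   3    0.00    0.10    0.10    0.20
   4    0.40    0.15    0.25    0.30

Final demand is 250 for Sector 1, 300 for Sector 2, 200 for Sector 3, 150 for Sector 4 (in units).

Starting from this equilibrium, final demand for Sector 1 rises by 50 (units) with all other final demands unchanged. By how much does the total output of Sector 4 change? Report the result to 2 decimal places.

I − A =
  [   0.90     0.00    -0.05    -0.35]
  [   0.00     0.90    -0.25     0.00]
  [   0.00    -0.10     0.90    -0.20]
  [  -0.40    -0.15    -0.25     0.70]
Compute the cofactors C_ij = (−1)^(i+j)·(3×3 minor ij) of I−A; the adjugate is their transpose:
adj(I−A) = Cᵀ =
  [ 0.497000   0.061000   0.123375   0.283750]
  [ 0.020000   0.392000   0.122500   0.045000]
  [ 0.072000   0.076000   0.441000   0.162000]
  [ 0.314000   0.146000   0.254250   0.706500]
det(I−A) = Σ_j (I−A)_1j·C_1j = (0.90)(0.497000) + (0.00)(0.020000) + (-0.05)(0.072000) + (-0.35)(0.314000) = 0.3338
(I − A)⁻¹ = adj(I−A) / det(I−A) ≈
  [   1.4889     0.1827     0.3696     0.8501]
  [   0.0599     1.1744     0.3670     0.1348]
  [   0.2157     0.2277     1.3212     0.4853]
  [   0.9407     0.4374     0.7617     2.1165]
Δx = (I − A)⁻¹ Δd with Δd having +50 in the Sector 1 component and 0 elsewhere.
So Δx_4 = L_41 · (+50), where L_41 = adj(I−A)_41 / det(I−A) = 0.314000 / 0.3338.
Δx_4 = 0.314000 × (+50) / 0.3338 = 15.70 / 0.3338 ≈ 47.03.

Δx_4 = 47.03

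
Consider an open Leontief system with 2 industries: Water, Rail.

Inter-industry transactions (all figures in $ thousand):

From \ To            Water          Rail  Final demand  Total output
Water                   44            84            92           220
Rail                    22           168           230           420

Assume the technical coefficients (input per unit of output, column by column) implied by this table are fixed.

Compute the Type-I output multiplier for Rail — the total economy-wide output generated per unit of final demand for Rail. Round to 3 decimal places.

Technical coefficients a_ij = z_ij / X_j:
  a_WW = 44/220 = 0.20, a_RW = 22/220 = 0.10
  a_WR = 84/420 = 0.20, a_RR = 168/420 = 0.40
I − A =
  [   0.80    -0.20]
  [  -0.10     0.60]
det(I−A) = (0.80)(0.60) − (-0.20)(-0.10) = 0.4600
adj(I−A) = [[0.60, 0.20], [0.10, 0.80]]
(I − A)⁻¹ = adj(I−A) / det(I−A) ≈
  [   1.3043     0.4348]
  [   0.2174     1.7391]
The output multiplier for sector j is the column-j sum of the Leontief inverse (I − A)⁻¹ = adj(I−A) / det(I−A).
Column R of adj(I−A): (0.20, 0.80); det(I−A) = 0.4600.
m_R = (0.20 + 0.80) / 0.4600 = 1.00 / 0.4600 ≈ 2.174.

m_R = 2.174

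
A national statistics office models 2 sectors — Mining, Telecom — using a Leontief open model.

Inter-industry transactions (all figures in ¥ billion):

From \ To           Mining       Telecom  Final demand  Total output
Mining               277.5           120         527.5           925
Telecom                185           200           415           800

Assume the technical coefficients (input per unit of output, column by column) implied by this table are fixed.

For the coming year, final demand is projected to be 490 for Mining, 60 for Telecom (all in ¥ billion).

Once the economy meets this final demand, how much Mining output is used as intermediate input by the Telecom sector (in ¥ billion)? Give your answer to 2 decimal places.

z_12 = 42.42

Technical coefficients a_ij = z_ij / X_j:
  a_11 = 277.5/925 = 0.30, a_21 = 185/925 = 0.20
  a_12 = 120/800 = 0.15, a_22 = 200/800 = 0.25
I − A =
  [   0.70    -0.15]
  [  -0.20     0.75]
det(I−A) = (0.70)(0.75) − (-0.15)(-0.20) = 0.4950
adj(I−A) = [[0.75, 0.15], [0.20, 0.70]]
(I − A)⁻¹ = adj(I−A) / det(I−A) ≈
  [   1.5152     0.3030]
  [   0.4040     1.4141]
First solve x = (I − A)⁻¹ d = adj(I−A)·d / det(I−A); in particular x_2 = (0.20·490 + 0.70·60) / 0.4950 = 140.00 / 0.4950 ≈ 282.8283.
Intermediate flow from 1 to 2: z_12 = a_12 · x_2 = 0.15 × 140.00 / 0.4950 = 21.00 / 0.4950 ≈ 42.42.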